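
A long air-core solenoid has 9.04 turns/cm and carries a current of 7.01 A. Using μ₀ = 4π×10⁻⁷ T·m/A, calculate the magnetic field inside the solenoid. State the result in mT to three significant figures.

Inside a long solenoid, B = μ₀nI.
B = (4π×10⁻⁷)(904 m⁻¹)(7.01 A) = 7.963×10^-3 T.

B ≈ 7.96 mT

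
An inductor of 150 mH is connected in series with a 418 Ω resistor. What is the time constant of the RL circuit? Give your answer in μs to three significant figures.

τ ≈ 359 μs

τ = L/R = (0.15 H)/(418 Ω) = 3.589×10^-4 s.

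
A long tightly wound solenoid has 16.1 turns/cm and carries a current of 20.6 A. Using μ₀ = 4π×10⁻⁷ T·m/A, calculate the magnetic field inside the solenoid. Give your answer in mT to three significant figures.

Inside a long solenoid, B = μ₀nI.
B = (4π×10⁻⁷)(1.610×10^3 m⁻¹)(20.6 A) = 4.168×10^-2 T.

B ≈ 41.7 mT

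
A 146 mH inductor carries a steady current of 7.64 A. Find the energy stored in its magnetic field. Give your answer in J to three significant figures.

Stored magnetic energy: U = ½LI².
U = ½(0.146 H)(7.64 A)² = 4.261 J.

U ≈ 4.26 J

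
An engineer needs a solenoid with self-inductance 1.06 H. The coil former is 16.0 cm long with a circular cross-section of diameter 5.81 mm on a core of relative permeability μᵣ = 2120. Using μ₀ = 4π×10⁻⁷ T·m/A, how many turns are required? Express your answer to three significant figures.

N ≈ 1550 turns

A = π(d/2)² = π(2.905×10^-3 m)² = 2.651×10^-5 m².
From L = μ₀μᵣN²A/ℓ, N = √(Lℓ / (μ₀μᵣA)).
N = √[(1.06)(0.16) / ((4π×10⁻⁷)(2120)×2.651×10^-5)] = √(2.401×10^6) ≈ 1549.6.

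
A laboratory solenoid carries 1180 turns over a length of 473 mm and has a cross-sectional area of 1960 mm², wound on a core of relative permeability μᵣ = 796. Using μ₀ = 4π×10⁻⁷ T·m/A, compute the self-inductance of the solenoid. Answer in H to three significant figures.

A = 1960 mm² = 1.960×10^-3 m².
For a long solenoid, L = μ₀μᵣN²A/ℓ.
L = (4π×10⁻⁷)(796)(1180)²(1.960×10^-3)/(0.473 m) = 5.771 H.

L ≈ 5.77 H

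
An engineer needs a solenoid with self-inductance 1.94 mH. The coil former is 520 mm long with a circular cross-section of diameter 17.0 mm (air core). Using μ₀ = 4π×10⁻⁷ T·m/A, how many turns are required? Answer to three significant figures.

A = π(d/2)² = π(8.500×10^-3 m)² = 2.270×10^-4 m².
From L = μ₀N²A/ℓ, N = √(Lℓ / (μ₀A)).
N = √[(1.940×10^-3)(0.52) / ((4π×10⁻⁷)×2.270×10^-4)] = √(3.537×10^6) ≈ 1880.6.

N ≈ 1880 turns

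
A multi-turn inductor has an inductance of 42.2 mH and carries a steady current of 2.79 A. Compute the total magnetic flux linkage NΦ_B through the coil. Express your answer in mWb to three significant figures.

NΦ_B ≈ 118 mWb

From L = NΦ_B/I, the flux linkage is NΦ_B = LI.
NΦ_B = (4.220×10^-2 H)(2.79 A) = 0.1177 Wb.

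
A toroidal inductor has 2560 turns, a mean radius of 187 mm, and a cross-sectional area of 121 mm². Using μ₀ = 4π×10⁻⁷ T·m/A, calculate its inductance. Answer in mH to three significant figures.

L ≈ 0.848 mH

For a thin toroid, L = μ₀N²A/(2πR).
L = (4π×10⁻⁷)(2560)²(1.210×10^-4) / (2π×0.187 m) = 8.481×10^-4 H.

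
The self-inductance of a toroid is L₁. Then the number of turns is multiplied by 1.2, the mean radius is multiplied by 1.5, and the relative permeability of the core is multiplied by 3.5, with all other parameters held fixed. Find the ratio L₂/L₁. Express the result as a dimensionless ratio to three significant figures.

For a toroid, L ∝ μᵣN²A/R.
L₂/L₁ = (1.2)^2 × (1.5)^-1 × (3.5) = 3.36.

L₂/L₁ = 3.36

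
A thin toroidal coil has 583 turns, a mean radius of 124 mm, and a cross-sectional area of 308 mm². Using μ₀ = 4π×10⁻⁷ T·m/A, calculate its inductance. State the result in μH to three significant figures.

For a thin toroid, L = μ₀N²A/(2πR).
L = (4π×10⁻⁷)(583)²(3.080×10^-4) / (2π×0.124 m) = 1.688×10^-4 H.

L ≈ 169 μH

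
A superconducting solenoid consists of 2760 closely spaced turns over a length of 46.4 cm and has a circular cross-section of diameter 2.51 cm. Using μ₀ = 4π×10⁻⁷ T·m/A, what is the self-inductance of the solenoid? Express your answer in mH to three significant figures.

A = π(d/2)² = π(1.255×10^-2 m)² = 4.948×10^-4 m².
For a long solenoid, L = μ₀N²A/ℓ.
L = (4π×10⁻⁷)(2760)²(4.948×10^-4)/(0.464 m) = 1.021×10^-2 H.

L ≈ 10.2 mH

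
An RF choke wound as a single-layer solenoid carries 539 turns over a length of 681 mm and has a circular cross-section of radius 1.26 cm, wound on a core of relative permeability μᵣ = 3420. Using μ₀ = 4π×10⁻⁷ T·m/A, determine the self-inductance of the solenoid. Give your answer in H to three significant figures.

A = πr² = π(1.260×10^-2 m)² = 4.988×10^-4 m².
For a long solenoid, L = μ₀μᵣN²A/ℓ.
L = (4π×10⁻⁷)(3420)(539)²(4.988×10^-4)/(0.681 m) = 0.9144 H.

L ≈ 0.914 H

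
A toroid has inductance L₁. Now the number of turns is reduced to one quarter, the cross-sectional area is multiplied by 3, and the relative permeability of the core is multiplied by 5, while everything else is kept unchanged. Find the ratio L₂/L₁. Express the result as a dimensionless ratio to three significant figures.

For a toroid, L ∝ μᵣN²A/R.
L₂/L₁ = (0.25)^2 × (3) × (5) = 0.938.

L₂/L₁ = 0.938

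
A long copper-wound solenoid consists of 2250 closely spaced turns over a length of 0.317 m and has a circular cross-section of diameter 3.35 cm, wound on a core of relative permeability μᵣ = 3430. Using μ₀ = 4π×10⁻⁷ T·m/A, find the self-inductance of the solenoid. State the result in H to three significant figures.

A = π(d/2)² = π(1.675×10^-2 m)² = 8.814×10^-4 m².
For a long solenoid, L = μ₀μᵣN²A/ℓ.
L = (4π×10⁻⁷)(3430)(2250)²(8.814×10^-4)/(0.317 m) = 60.67 H.

L ≈ 60.7 H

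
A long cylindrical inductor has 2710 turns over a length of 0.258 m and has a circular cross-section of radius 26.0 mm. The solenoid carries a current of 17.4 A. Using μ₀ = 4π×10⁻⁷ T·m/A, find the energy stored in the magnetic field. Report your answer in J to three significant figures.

A = πr² = π(2.600×10^-2 m)² = 2.124×10^-3 m².
L = μ₀N²A/ℓ = (4π×10⁻⁷)(2710)²(2.124×10^-3)/(0.258) = 7.597×10^-2 H.
U = ½LI² = ½(7.597×10^-2)(17.4)² = 11.5 J.

U ≈ 11.5 J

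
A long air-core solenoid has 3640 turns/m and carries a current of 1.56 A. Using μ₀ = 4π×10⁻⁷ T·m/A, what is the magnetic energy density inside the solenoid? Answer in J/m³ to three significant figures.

B = μ₀nI = (4π×10⁻⁷)(3.640×10^3)(1.56) = 7.136×10^-3 T.
u = B²/(2μ₀) = (7.136×10^-3)²/(2×4π×10⁻⁷) = 20.26 J/m³.

u ≈ 20.3 J/m³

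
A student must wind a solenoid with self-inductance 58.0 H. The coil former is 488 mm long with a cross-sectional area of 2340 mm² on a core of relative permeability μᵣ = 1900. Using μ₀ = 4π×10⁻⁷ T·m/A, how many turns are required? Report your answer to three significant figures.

N ≈ 2250 turns

A = 2340 mm² = 2.340×10^-3 m².
From L = μ₀μᵣN²A/ℓ, N = √(Lℓ / (μ₀μᵣA)).
N = √[(58)(0.488) / ((4π×10⁻⁷)(1900)×2.340×10^-3)] = √(5.066×10^6) ≈ 2250.8.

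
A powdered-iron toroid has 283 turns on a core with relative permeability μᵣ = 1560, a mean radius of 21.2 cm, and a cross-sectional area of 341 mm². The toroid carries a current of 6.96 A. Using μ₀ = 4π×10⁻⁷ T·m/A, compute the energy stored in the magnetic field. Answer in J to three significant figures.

U ≈ 0.973 J

L = μ₀μᵣN²A/(2πR) = (4π×10⁻⁷)(1560)(283)²(3.410×10^-4)/(2π×0.212) = 4.019×10^-2 H.
U = ½LI² = ½(4.019×10^-2)(6.96)² = 0.973497 J.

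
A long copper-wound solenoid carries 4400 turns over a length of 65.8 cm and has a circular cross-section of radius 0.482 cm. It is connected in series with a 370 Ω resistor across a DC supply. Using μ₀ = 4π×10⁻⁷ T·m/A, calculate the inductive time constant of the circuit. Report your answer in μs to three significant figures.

A = πr² = π(4.820×10^-3 m)² = 7.299×10^-5 m².
L = μ₀N²A/ℓ = (4π×10⁻⁷)(4400)²(7.299×10^-5)/(0.658) = 2.699×10^-3 H.
τ = L/R = (2.699×10^-3)/(370) = 7.293×10^-6 s.

τ ≈ 7.29 μs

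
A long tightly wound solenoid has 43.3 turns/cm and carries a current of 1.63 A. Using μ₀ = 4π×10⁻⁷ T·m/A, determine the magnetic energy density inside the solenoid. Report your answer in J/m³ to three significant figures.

B = μ₀nI = (4π×10⁻⁷)(4.330×10^3)(1.63) = 8.869×10^-3 T.
u = B²/(2μ₀) = (8.869×10^-3)²/(2×4π×10⁻⁷) = 31.3 J/m³.

u ≈ 31.3 J/m³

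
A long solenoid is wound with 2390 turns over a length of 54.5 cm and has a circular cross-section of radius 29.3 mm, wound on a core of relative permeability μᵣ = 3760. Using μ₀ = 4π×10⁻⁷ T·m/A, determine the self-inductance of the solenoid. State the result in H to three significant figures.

A = πr² = π(2.930×10^-2 m)² = 2.697×10^-3 m².
For a long solenoid, L = μ₀μᵣN²A/ℓ.
L = (4π×10⁻⁷)(3760)(2390)²(2.697×10^-3)/(0.545 m) = 133.6 H.

L ≈ 134 H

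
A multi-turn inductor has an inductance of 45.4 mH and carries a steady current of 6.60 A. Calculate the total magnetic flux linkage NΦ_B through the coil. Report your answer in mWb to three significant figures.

From L = NΦ_B/I, the flux linkage is NΦ_B = LI.
NΦ_B = (4.540×10^-2 H)(6.60 A) = 0.2996 Wb.

NΦ_B ≈ 300 mWb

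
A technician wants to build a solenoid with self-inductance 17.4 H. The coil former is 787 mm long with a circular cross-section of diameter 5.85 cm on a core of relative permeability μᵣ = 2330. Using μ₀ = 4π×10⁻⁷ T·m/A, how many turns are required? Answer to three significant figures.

A = π(d/2)² = π(2.925×10^-2 m)² = 2.688×10^-3 m².
From L = μ₀μᵣN²A/ℓ, N = √(Lℓ / (μ₀μᵣA)).
N = √[(17.4)(0.787) / ((4π×10⁻⁷)(2330)×2.688×10^-3)] = √(1.740×10^6) ≈ 1319.1.

N ≈ 1320 turns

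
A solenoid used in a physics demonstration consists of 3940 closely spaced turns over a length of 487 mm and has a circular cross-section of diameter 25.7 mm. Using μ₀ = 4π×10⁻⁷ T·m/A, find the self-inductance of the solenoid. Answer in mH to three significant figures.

L ≈ 20.8 mH

A = π(d/2)² = π(1.285×10^-2 m)² = 5.187×10^-4 m².
For a long solenoid, L = μ₀N²A/ℓ.
L = (4π×10⁻⁷)(3940)²(5.187×10^-4)/(0.487 m) = 2.078×10^-2 H.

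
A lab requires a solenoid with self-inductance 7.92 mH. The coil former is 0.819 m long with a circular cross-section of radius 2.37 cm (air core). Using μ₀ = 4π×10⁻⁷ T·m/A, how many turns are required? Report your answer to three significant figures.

A = πr² = π(2.370×10^-2 m)² = 1.7646×10^-3 m².
From L = μ₀N²A/ℓ, N = √(Lℓ / (μ₀A)).
N = √[(7.920×10^-3)(0.819) / ((4π×10⁻⁷)×1.7646×10^-3)] = √(2.925×10^6) ≈ 1710.3.

N ≈ 1710 turns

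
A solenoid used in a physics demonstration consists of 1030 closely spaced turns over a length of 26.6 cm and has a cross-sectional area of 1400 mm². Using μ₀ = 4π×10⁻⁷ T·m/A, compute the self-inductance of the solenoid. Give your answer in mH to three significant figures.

A = 1400 mm² = 1.400×10^-3 m².
For a long solenoid, L = μ₀N²A/ℓ.
L = (4π×10⁻⁷)(1030)²(1.400×10^-3)/(0.266 m) = 7.017×10^-3 H.

L ≈ 7.02 mH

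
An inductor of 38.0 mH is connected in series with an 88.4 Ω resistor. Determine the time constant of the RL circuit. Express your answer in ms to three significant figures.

τ = L/R = (3.800×10^-2 H)/(88.4 Ω) = 4.299×10^-4 s.

τ ≈ 0.430 ms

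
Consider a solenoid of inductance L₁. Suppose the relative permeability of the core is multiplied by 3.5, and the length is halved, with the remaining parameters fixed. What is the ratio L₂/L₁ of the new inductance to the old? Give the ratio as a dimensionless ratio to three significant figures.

L₂/L₁ = 7.00

For a solenoid, L ∝ μᵣN²A/ℓ.
L₂/L₁ = (3.5) × (0.5)^-1 = 7.00.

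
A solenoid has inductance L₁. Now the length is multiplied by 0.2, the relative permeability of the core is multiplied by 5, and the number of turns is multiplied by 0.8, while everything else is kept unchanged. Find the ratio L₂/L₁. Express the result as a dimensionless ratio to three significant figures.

L₂/L₁ = 16.0

For a solenoid, L ∝ μᵣN²A/ℓ.
L₂/L₁ = (0.2)^-1 × (5) × (0.8)^2 = 16.0.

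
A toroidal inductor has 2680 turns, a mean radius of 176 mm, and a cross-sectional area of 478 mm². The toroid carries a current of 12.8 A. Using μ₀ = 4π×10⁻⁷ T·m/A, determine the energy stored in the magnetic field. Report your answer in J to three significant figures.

U ≈ 0.320 J

L = μ₀N²A/(2πR) = (4π×10⁻⁷)(2680)²(4.780×10^-4)/(2π×0.176) = 3.901×10^-3 H.
U = ½LI² = ½(3.901×10^-3)(12.8)² = 0.3196 J.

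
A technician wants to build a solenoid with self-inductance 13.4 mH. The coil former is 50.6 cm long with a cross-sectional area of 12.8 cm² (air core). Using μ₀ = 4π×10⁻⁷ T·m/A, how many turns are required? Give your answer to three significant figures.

N ≈ 2050 turns

A = 12.8 cm² = 1.280×10^-3 m².
From L = μ₀N²A/ℓ, N = √(Lℓ / (μ₀A)).
N = √[(1.340×10^-2)(0.506) / ((4π×10⁻⁷)×1.280×10^-3)] = √(4.215×10^6) ≈ 2053.1.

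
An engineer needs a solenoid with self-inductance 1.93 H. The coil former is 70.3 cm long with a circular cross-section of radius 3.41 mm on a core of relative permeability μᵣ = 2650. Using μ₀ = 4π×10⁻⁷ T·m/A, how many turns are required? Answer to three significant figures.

N ≈ 3340 turns

A = πr² = π(3.410×10^-3 m)² = 3.653×10^-5 m².
From L = μ₀μᵣN²A/ℓ, N = √(Lℓ / (μ₀μᵣA)).
N = √[(1.93)(0.703) / ((4π×10⁻⁷)(2650)×3.653×10^-5)] = √(1.115×10^7) ≈ 3339.6.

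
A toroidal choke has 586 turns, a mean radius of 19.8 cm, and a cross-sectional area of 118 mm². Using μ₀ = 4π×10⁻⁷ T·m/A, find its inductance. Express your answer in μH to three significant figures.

For a thin toroid, L = μ₀N²A/(2πR).
L = (4π×10⁻⁷)(586)²(1.180×10^-4) / (2π×0.198 m) = 4.093×10^-5 H.

L ≈ 40.9 μH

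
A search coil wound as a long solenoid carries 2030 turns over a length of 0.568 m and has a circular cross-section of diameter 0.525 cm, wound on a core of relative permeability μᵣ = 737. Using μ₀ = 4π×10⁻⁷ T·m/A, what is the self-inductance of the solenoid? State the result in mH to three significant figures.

A = π(d/2)² = π(2.625×10^-3 m)² = 2.1648×10^-5 m².
For a long solenoid, L = μ₀μᵣN²A/ℓ.
L = (4π×10⁻⁷)(737)(2030)²(2.1648×10^-5)/(0.568 m) = 0.14546 H.

L ≈ 145 mH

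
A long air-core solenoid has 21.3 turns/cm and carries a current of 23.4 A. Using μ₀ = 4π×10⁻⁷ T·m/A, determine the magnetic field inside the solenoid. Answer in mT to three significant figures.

Inside a long solenoid, B = μ₀nI.
B = (4π×10⁻⁷)(2.130×10^3 m⁻¹)(23.4 A) = 6.263×10^-2 T.

B ≈ 62.6 mT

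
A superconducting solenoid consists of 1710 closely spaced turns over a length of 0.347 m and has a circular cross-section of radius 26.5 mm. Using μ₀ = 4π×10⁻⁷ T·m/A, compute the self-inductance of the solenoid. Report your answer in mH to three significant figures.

L ≈ 23.4 mH

A = πr² = π(2.650×10^-2 m)² = 2.206×10^-3 m².
For a long solenoid, L = μ₀N²A/ℓ.
L = (4π×10⁻⁷)(1710)²(2.206×10^-3)/(0.347 m) = 2.336×10^-2 H.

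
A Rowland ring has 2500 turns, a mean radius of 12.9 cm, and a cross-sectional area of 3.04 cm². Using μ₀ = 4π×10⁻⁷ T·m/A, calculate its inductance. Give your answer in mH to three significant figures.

L ≈ 2.95 mH

For a thin toroid, L = μ₀N²A/(2πR).
L = (4π×10⁻⁷)(2500)²(3.040×10^-4) / (2π×0.129 m) = 2.946×10^-3 H.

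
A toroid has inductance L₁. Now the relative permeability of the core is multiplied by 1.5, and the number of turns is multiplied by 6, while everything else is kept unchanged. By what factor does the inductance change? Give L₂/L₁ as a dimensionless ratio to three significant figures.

For a toroid, L ∝ μᵣN²A/R.
L₂/L₁ = (1.5) × (6)^2 = 54.0.

L₂/L₁ = 54.0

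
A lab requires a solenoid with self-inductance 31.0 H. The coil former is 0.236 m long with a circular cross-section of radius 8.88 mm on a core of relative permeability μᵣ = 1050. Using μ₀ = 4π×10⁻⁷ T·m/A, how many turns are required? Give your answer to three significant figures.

N ≈ 4730 turns

A = πr² = π(8.880×10^-3 m)² = 2.477×10^-4 m².
From L = μ₀μᵣN²A/ℓ, N = √(Lℓ / (μ₀μᵣA)).
N = √[(31)(0.236) / ((4π×10⁻⁷)(1050)×2.477×10^-4)] = √(2.238×10^7) ≈ 4731.0.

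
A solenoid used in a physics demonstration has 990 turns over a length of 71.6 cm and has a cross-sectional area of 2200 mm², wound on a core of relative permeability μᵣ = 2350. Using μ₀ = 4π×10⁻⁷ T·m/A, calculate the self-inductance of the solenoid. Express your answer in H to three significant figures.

L ≈ 8.89 H

A = 2200 mm² = 2.200×10^-3 m².
For a long solenoid, L = μ₀μᵣN²A/ℓ.
L = (4π×10⁻⁷)(2350)(990)²(2.200×10^-3)/(0.716 m) = 8.893 H.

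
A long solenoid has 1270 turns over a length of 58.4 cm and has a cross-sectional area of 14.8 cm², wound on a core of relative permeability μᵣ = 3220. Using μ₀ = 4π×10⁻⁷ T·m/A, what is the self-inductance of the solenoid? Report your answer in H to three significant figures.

L ≈ 16.5 H

A = 14.8 cm² = 1.480×10^-3 m².
For a long solenoid, L = μ₀μᵣN²A/ℓ.
L = (4π×10⁻⁷)(3220)(1270)²(1.480×10^-3)/(0.584 m) = 16.54 H.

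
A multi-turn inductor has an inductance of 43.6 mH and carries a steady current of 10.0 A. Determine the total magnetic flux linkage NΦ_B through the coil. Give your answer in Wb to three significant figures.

NΦ_B ≈ 0.436 Wb

From L = NΦ_B/I, the flux linkage is NΦ_B = LI.
NΦ_B = (4.360×10^-2 H)(10.0 A) = 0.436 Wb.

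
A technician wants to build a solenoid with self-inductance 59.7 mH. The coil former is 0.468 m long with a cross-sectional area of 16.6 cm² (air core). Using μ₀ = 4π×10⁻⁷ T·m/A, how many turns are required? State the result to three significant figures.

A = 16.6 cm² = 1.660×10^-3 m².
From L = μ₀N²A/ℓ, N = √(Lℓ / (μ₀A)).
N = √[(5.970×10^-2)(0.468) / ((4π×10⁻⁷)×1.660×10^-3)] = √(1.339×10^7) ≈ 3659.7.

N ≈ 3660 turns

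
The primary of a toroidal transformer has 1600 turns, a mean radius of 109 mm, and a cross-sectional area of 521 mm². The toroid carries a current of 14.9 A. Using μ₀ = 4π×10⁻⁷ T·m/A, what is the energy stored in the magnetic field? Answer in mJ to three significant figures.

L = μ₀N²A/(2πR) = (4π×10⁻⁷)(1600)²(5.210×10^-4)/(2π×0.109) = 2.447×10^-3 H.
U = ½LI² = ½(2.447×10^-3)(14.9)² = 0.2717 J.

U ≈ 272 mJ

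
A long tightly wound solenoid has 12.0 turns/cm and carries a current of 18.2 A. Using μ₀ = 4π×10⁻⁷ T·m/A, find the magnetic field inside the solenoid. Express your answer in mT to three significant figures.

Inside a long solenoid, B = μ₀nI.
B = (4π×10⁻⁷)(1.200×10^3 m⁻¹)(18.2 A) = 2.744×10^-2 T.

B ≈ 27.4 mT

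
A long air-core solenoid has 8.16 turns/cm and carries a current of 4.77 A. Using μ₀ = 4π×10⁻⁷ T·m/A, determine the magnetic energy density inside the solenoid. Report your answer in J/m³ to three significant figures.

B = μ₀nI = (4π×10⁻⁷)(816)(4.77) = 4.891×10^-3 T.
u = B²/(2μ₀) = (4.891×10^-3)²/(2×4π×10⁻⁷) = 9.519 J/m³.

u ≈ 9.52 J/m³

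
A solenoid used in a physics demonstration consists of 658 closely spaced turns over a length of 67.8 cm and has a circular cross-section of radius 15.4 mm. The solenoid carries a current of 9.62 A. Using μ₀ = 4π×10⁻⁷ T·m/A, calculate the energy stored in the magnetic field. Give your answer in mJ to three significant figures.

U ≈ 27.7 mJ

A = πr² = π(1.540×10^-2 m)² = 7.451×10^-4 m².
L = μ₀N²A/ℓ = (4π×10⁻⁷)(658)²(7.451×10^-4)/(0.678) = 5.979×10^-4 H.
U = ½LI² = ½(5.979×10^-4)(9.62)² = 2.767×10^-2 J.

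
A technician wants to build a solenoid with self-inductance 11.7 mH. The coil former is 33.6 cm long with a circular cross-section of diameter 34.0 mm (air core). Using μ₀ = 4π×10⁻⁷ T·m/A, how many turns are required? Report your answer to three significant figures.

A = π(d/2)² = π(1.700×10^-2 m)² = 9.079×10^-4 m².
From L = μ₀N²A/ℓ, N = √(Lℓ / (μ₀A)).
N = √[(1.170×10^-2)(0.336) / ((4π×10⁻⁷)×9.079×10^-4)] = √(3.446×10^6) ≈ 1856.2.

N ≈ 1860 turns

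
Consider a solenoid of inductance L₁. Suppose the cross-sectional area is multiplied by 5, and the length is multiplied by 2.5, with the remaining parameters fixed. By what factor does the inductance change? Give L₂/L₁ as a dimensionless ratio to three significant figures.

For a solenoid, L ∝ μᵣN²A/ℓ.
L₂/L₁ = (5) × (2.5)^-1 = 2.00.

L₂/L₁ = 2.00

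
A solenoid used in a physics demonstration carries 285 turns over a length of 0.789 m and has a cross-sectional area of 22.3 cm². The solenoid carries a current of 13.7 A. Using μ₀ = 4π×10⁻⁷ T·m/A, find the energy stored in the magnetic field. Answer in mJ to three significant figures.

U ≈ 27.1 mJ

A = 22.3 cm² = 2.230×10^-3 m².
L = μ₀N²A/ℓ = (4π×10⁻⁷)(285)²(2.230×10^-3)/(0.789) = 2.8849×10^-4 H.
U = ½LI² = ½(2.8849×10^-4)(13.7)² = 2.707×10^-2 J.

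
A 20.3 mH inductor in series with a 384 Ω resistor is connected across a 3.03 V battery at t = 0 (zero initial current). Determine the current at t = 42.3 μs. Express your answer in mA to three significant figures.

I ≈ 4.35 mA

τ = L/R = 2.030×10^-2/384 = 5.286×10^-5 s; final current I_∞ = ε/R = 3.03/384 = 7.891×10^-3 A.
I(t) = I_∞(1 − e^(−t/τ)) with t/τ = 0.800.
I = (7.891×10^-3)(1 − e^(−0.800)) = 4.346×10^-3 A.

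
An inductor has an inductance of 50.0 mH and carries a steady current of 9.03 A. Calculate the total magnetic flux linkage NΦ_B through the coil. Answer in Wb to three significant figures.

NΦ_B ≈ 0.452 Wb

From L = NΦ_B/I, the flux linkage is NΦ_B = LI.
NΦ_B = (5.000×10^-2 H)(9.03 A) = 0.4515 Wb.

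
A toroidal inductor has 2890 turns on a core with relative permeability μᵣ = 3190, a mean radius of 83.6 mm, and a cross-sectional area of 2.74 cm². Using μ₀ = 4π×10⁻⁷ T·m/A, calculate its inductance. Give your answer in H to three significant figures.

For a thin toroid, L = μ₀μᵣN²A/(2πR).
L = (4π×10⁻⁷)(3190)(2890)²(2.740×10^-4) / (2π×8.360×10^-2 m) = 17.46 H.

L ≈ 17.5 H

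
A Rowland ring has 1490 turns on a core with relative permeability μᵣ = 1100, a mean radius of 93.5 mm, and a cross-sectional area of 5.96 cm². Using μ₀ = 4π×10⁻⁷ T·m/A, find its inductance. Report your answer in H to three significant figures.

L ≈ 3.11 H

For a thin toroid, L = μ₀μᵣN²A/(2πR).
L = (4π×10⁻⁷)(1100)(1490)²(5.960×10^-4) / (2π×9.350×10^-2 m) = 3.113 H.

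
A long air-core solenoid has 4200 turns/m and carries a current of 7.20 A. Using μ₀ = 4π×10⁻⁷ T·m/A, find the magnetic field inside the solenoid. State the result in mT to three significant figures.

Inside a long solenoid, B = μ₀nI.
B = (4π×10⁻⁷)(4.200×10^3 m⁻¹)(7.20 A) = 3.800×10^-2 T.

B ≈ 38.0 mT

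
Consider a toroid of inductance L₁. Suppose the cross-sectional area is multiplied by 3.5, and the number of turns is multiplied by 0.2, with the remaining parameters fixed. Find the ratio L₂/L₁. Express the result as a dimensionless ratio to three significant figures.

L₂/L₁ = 0.140

For a toroid, L ∝ μᵣN²A/R.
L₂/L₁ = (3.5) × (0.2)^2 = 0.140.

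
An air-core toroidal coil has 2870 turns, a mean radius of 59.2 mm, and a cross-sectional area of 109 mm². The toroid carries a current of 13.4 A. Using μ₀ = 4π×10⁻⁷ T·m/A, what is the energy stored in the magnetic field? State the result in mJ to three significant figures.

L = μ₀N²A/(2πR) = (4π×10⁻⁷)(2870)²(1.090×10^-4)/(2π×5.920×10^-2) = 3.033×10^-3 H.
U = ½LI² = ½(3.033×10^-3)(13.4)² = 0.2723 J.

U ≈ 272 mJ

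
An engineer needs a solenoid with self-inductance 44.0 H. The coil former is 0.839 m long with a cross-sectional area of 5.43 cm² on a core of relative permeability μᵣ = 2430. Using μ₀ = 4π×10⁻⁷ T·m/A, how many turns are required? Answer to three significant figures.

A = 5.43 cm² = 5.430×10^-4 m².
From L = μ₀μᵣN²A/ℓ, N = √(Lℓ / (μ₀μᵣA)).
N = √[(44)(0.839) / ((4π×10⁻⁷)(2430)×5.430×10^-4)] = √(2.226×10^7) ≈ 4718.4.

N ≈ 4720 turns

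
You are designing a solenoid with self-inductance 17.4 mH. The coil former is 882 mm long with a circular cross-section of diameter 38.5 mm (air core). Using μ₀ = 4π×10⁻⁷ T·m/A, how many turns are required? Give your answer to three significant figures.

A = π(d/2)² = π(1.925×10^-2 m)² = 1.164×10^-3 m².
From L = μ₀N²A/ℓ, N = √(Lℓ / (μ₀A)).
N = √[(1.740×10^-2)(0.882) / ((4π×10⁻⁷)×1.164×10^-3)] = √(1.049×10^7) ≈ 3238.9.

N ≈ 3240 turns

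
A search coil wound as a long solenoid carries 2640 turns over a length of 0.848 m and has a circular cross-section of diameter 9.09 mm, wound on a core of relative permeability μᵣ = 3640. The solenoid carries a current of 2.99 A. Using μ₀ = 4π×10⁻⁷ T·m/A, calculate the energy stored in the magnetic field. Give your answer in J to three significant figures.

U ≈ 10.9 J

A = π(d/2)² = π(4.545×10^-3 m)² = 6.490×10^-5 m².
L = μ₀μᵣN²A/ℓ = (4π×10⁻⁷)(3640)(2640)²(6.490×10^-5)/(0.848) = 2.44 H.
U = ½LI² = ½(2.44)(2.99)² = 10.91 J.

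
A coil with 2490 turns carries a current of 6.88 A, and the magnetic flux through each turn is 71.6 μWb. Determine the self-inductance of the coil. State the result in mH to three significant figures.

Self-inductance is defined by L = NΦ_B/I (flux linkage over current).
L = (2490)(7.160×10^-5 Wb)/(6.88 A) = 2.591×10^-2 H.

L ≈ 25.9 mH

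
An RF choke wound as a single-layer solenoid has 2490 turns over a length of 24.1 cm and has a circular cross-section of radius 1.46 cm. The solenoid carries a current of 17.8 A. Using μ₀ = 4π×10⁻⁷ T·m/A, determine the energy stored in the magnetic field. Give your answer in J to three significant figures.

A = πr² = π(1.460×10^-2 m)² = 6.697×10^-4 m².
L = μ₀N²A/ℓ = (4π×10⁻⁷)(2490)²(6.697×10^-4)/(0.241) = 2.1649×10^-2 H.
U = ½LI² = ½(2.1649×10^-2)(17.8)² = 3.43 J.

U ≈ 3.43 J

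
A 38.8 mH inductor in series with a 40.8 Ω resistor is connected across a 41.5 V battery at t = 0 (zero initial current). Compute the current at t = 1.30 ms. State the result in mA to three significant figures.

τ = L/R = 3.880×10^-2/40.8 = 9.510×10^-4 s; final current I_∞ = ε/R = 41.5/40.8 = 1.017 A.
I(t) = I_∞(1 − e^(−t/τ)) with t/τ = 1.367.
I = (1.017)(1 − e^(−1.367)) = 0.7579 A.

I ≈ 758 mA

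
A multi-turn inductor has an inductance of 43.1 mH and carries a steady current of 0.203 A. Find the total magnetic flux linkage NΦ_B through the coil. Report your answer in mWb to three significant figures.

NΦ_B ≈ 8.75 mWb

From L = NΦ_B/I, the flux linkage is NΦ_B = LI.
NΦ_B = (4.310×10^-2 H)(0.203 A) = 8.749×10^-3 Wb.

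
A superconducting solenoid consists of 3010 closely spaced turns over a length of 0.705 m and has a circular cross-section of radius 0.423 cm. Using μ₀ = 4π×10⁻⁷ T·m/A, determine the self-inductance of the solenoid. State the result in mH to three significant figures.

A = πr² = π(4.230×10^-3 m)² = 5.621×10^-5 m².
For a long solenoid, L = μ₀N²A/ℓ.
L = (4π×10⁻⁷)(3010)²(5.621×10^-5)/(0.705 m) = 9.078×10^-4 H.

L ≈ 0.908 mH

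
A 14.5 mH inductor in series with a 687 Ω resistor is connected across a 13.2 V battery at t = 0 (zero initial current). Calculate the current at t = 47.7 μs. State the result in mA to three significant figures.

τ = L/R = 1.450×10^-2/687 = 2.111×10^-5 s; final current I_∞ = ε/R = 13.2/687 = 1.921×10^-2 A.
I(t) = I_∞(1 − e^(−t/τ)) with t/τ = 2.260.
I = (1.921×10^-2)(1 − e^(−2.260)) = 1.721×10^-2 A.

I ≈ 17.2 mA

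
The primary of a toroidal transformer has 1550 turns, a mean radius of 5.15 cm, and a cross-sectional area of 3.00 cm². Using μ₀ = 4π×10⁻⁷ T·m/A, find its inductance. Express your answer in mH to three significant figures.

For a thin toroid, L = μ₀N²A/(2πR).
L = (4π×10⁻⁷)(1550)²(3.000×10^-4) / (2π×5.150×10^-2 m) = 2.799×10^-3 H.

L ≈ 2.80 mH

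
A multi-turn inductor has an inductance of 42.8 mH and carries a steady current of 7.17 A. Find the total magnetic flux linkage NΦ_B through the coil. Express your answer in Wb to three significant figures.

NΦ_B ≈ 0.307 Wb

From L = NΦ_B/I, the flux linkage is NΦ_B = LI.
NΦ_B = (4.280×10^-2 H)(7.17 A) = 0.3069 Wb.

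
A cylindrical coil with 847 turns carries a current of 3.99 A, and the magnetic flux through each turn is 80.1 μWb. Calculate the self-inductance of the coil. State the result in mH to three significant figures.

Self-inductance is defined by L = NΦ_B/I (flux linkage over current).
L = (847)(8.010×10^-5 Wb)/(3.99 A) = 1.700×10^-2 H.

L ≈ 17.0 mH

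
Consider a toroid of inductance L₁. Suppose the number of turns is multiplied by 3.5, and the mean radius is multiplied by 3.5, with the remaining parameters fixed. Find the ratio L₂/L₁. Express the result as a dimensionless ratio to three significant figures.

L₂/L₁ = 3.50

For a toroid, L ∝ μᵣN²A/R.
L₂/L₁ = (3.5)^2 × (3.5)^-1 = 3.50.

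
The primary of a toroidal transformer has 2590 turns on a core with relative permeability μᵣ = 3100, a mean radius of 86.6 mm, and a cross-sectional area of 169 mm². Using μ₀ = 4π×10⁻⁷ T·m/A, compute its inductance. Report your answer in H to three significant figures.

For a thin toroid, L = μ₀μᵣN²A/(2πR).
L = (4π×10⁻⁷)(3100)(2590)²(1.690×10^-4) / (2π×8.660×10^-2 m) = 8.116 H.

L ≈ 8.12 H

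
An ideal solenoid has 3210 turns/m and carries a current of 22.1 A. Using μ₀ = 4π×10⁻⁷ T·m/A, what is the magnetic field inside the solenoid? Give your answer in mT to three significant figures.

Inside a long solenoid, B = μ₀nI.
B = (4π×10⁻⁷)(3.210×10^3 m⁻¹)(22.1 A) = 8.9147×10^-2 T.

B ≈ 89.1 mT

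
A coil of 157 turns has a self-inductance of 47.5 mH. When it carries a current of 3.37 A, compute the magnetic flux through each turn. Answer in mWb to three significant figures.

From L = NΦ_B/I, the flux per turn is Φ_B = LI/N.
Φ_B = (4.750×10^-2 H)(3.37 A)/157 = 1.020×10^-3 Wb.

Φ_B ≈ 1.02 mWb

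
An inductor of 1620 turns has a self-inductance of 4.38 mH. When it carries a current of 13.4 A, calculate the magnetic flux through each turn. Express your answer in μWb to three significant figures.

From L = NΦ_B/I, the flux per turn is Φ_B = LI/N.
Φ_B = (4.380×10^-3 H)(13.4 A)/1620 = 3.623×10^-5 Wb.

Φ_B ≈ 36.2 μWb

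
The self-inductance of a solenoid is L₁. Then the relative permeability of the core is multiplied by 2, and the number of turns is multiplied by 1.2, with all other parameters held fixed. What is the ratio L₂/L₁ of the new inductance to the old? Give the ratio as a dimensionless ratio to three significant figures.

L₂/L₁ = 2.88

For a solenoid, L ∝ μᵣN²A/ℓ.
L₂/L₁ = (2) × (1.2)^2 = 2.88.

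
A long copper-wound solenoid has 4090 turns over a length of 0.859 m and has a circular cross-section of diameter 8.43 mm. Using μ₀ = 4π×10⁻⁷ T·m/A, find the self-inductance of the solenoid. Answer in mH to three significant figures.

A = π(d/2)² = π(4.215×10^-3 m)² = 5.581×10^-5 m².
For a long solenoid, L = μ₀N²A/ℓ.
L = (4π×10⁻⁷)(4090)²(5.581×10^-5)/(0.859 m) = 1.366×10^-3 H.

L ≈ 1.37 mH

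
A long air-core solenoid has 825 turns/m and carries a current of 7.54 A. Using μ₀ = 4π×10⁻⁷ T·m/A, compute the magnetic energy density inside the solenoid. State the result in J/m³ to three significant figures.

B = μ₀nI = (4π×10⁻⁷)(825)(7.54) = 7.817×10^-3 T.
u = B²/(2μ₀) = (7.817×10^-3)²/(2×4π×10⁻⁷) = 24.31 J/m³.

u ≈ 24.3 J/m³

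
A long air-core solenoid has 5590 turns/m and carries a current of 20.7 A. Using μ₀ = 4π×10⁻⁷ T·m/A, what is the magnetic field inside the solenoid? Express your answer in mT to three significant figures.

B ≈ 145 mT

Inside a long solenoid, B = μ₀nI.
B = (4π×10⁻⁷)(5.590×10^3 m⁻¹)(20.7 A) = 0.1454 T.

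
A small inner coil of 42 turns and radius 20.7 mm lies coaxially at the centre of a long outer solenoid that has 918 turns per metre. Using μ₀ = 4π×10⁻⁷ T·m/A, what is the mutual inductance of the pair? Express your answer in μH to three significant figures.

The outer solenoid produces a uniform field B₁ = μ₀n₁I₁ across the inner coil,
so the flux linkage is N₂Φ = N₂B₁A₂ = μ₀n₁N₂A₂·I₁, giving M = μ₀n₁N₂A₂.
A₂ = πr² = π(2.070×10^-2 m)² = 1.346×10^-3 m².
M = (4π×10⁻⁷)(918)(42)(1.346×10^-3) = 6.522×10^-5 H.

M ≈ 65.2 μH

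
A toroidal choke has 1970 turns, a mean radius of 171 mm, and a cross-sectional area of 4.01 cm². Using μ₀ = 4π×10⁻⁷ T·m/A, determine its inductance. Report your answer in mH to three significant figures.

For a thin toroid, L = μ₀N²A/(2πR).
L = (4π×10⁻⁷)(1970)²(4.010×10^-4) / (2π×0.171 m) = 1.820×10^-3 H.

L ≈ 1.82 mH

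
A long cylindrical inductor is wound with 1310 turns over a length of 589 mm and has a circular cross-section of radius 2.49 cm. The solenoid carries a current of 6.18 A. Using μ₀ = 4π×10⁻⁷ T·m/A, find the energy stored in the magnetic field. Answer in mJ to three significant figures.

A = πr² = π(2.490×10^-2 m)² = 1.948×10^-3 m².
L = μ₀N²A/ℓ = (4π×10⁻⁷)(1310)²(1.948×10^-3)/(0.589) = 7.132×10^-3 H.
U = ½LI² = ½(7.132×10^-3)(6.18)² = 0.1362 J.

U ≈ 136 mJ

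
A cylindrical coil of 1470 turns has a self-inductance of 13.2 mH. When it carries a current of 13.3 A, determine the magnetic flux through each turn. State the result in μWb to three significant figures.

Φ_B ≈ 119 μWb

From L = NΦ_B/I, the flux per turn is Φ_B = LI/N.
Φ_B = (1.320×10^-2 H)(13.3 A)/1470 = 1.194×10^-4 Wb.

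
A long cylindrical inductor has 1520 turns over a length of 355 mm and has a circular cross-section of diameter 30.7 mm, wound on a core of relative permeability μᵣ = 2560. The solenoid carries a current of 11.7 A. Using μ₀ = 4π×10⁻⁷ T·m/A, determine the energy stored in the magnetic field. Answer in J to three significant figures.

U ≈ 1060 J

A = π(d/2)² = π(1.535×10^-2 m)² = 7.402×10^-4 m².
L = μ₀μᵣN²A/ℓ = (4π×10⁻⁷)(2560)(1520)²(7.402×10^-4)/(0.355) = 15.5 H.
U = ½LI² = ½(15.5)(11.7)² = 1.061×10^3 J.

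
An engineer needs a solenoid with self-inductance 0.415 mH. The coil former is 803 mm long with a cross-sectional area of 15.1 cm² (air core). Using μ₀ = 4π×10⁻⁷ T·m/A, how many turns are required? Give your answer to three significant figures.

N ≈ 419 turns

A = 15.1 cm² = 1.510×10^-3 m².
From L = μ₀N²A/ℓ, N = √(Lℓ / (μ₀A)).
N = √[(4.150×10^-4)(0.803) / ((4π×10⁻⁷)×1.510×10^-3)] = √(1.756×10^5) ≈ 419.1.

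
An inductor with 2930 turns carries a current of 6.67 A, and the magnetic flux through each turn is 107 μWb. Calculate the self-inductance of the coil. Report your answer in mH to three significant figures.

L ≈ 47.0 mH

Self-inductance is defined by L = NΦ_B/I (flux linkage over current).
L = (2930)(1.070×10^-4 Wb)/(6.67 A) = 4.700×10^-2 H.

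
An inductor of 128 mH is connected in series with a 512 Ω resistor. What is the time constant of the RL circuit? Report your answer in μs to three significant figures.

τ = L/R = (0.128 H)/(512 Ω) = 2.500×10^-4 s.

τ ≈ 250 μs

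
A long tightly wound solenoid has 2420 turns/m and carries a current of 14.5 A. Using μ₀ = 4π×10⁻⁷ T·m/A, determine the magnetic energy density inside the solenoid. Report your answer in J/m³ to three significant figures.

u ≈ 774 J/m³

B = μ₀nI = (4π×10⁻⁷)(2.420×10^3)(14.5) = 4.410×10^-2 T.
u = B²/(2μ₀) = (4.410×10^-2)²/(2×4π×10⁻⁷) = 773.7 J/m³.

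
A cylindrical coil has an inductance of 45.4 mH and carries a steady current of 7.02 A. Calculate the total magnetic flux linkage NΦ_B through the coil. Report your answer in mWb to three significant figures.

From L = NΦ_B/I, the flux linkage is NΦ_B = LI.
NΦ_B = (4.540×10^-2 H)(7.02 A) = 0.3187 Wb.

NΦ_B ≈ 319 mWb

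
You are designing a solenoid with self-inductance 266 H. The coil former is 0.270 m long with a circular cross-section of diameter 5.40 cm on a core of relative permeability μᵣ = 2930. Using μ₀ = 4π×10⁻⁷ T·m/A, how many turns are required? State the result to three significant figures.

A = π(d/2)² = π(2.700×10^-2 m)² = 2.290×10^-3 m².
From L = μ₀μᵣN²A/ℓ, N = √(Lℓ / (μ₀μᵣA)).
N = √[(266)(0.27) / ((4π×10⁻⁷)(2930)×2.290×10^-3)] = √(8.517×10^6) ≈ 2918.4.

N ≈ 2920 turns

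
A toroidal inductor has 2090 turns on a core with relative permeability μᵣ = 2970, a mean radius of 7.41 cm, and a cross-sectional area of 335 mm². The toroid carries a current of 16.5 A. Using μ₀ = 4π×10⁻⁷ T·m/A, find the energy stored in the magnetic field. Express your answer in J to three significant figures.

U ≈ 1600 J

L = μ₀μᵣN²A/(2πR) = (4π×10⁻⁷)(2970)(2090)²(3.350×10^-4)/(2π×7.410×10^-2) = 11.73 H.
U = ½LI² = ½(11.73)(16.5)² = 1.597×10^3 J.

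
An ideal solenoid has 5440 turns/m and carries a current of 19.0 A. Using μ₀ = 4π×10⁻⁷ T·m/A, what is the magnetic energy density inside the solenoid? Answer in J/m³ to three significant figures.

B = μ₀nI = (4π×10⁻⁷)(5.440×10^3)(19.0) = 0.1299 T.
u = B²/(2μ₀) = (0.1299)²/(2×4π×10⁻⁷) = 6.713×10^3 J/m³.

u ≈ 6710 J/m³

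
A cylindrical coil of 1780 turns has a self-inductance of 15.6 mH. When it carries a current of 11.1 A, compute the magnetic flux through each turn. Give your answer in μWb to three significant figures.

From L = NΦ_B/I, the flux per turn is Φ_B = LI/N.
Φ_B = (1.560×10^-2 H)(11.1 A)/1780 = 9.728×10^-5 Wb.

Φ_B ≈ 97.3 μWb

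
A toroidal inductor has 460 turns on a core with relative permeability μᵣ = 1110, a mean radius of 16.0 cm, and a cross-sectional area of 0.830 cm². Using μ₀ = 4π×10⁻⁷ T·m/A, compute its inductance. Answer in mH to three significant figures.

L ≈ 24.4 mH

For a thin toroid, L = μ₀μᵣN²A/(2πR).
L = (4π×10⁻⁷)(1110)(460)²(8.300×10^-5) / (2π×0.16 m) = 2.437×10^-2 H.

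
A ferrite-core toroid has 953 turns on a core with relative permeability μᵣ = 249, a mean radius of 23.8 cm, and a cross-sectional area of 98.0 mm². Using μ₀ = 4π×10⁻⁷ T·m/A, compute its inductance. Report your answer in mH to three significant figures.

L ≈ 18.6 mH

For a thin toroid, L = μ₀μᵣN²A/(2πR).
L = (4π×10⁻⁷)(249)(953)²(9.800×10^-5) / (2π×0.238 m) = 1.862×10^-2 H.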